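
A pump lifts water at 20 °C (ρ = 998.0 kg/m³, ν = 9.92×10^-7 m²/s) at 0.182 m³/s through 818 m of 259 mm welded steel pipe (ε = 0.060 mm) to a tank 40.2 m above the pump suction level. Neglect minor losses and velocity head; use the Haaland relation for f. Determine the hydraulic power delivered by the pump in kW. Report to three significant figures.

P_hyd ≈ 123 kW

V = 4Q/(πD²) = 3.454 m/s; Re = 9.02×10^5; ε/D = 2.32×10^-4; f = 0.01501
h_f = f(L/D)V²/2g = 28.84 m
Total head H = z + h_f = 40.2 + 28.84 = 69.04 m
P_hyd = ρgQH = 998.0·9.81·0.182·69.04 = 123.0 kW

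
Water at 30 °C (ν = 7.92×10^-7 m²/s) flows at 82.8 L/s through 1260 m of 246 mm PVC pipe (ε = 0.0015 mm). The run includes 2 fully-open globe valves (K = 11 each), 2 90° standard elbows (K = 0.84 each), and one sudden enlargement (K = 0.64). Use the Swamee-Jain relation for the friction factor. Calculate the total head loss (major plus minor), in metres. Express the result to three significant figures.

V = 4Q/(πD²) = 1.742 m/s; V²/2g = 0.1547 m
Re = 5.41×10^5, ε/D = 6.10×10^-6 → f = 0.01301 (Swamee-Jain)
Major: h_f = f(L/D)·V²/2g = 0.01301·5122·0.1547 = 10.31 m
Minor: ΣK = 24.3; h_m = ΣK·V²/2g = 3.762 m
Total H_L = 10.31 + 3.762 = 14.07 m

H_L ≈ 14.1 m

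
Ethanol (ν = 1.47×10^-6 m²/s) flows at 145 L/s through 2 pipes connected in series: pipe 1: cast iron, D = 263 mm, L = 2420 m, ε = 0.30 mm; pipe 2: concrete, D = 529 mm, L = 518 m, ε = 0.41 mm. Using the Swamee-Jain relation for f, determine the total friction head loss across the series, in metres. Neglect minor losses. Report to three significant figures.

Pipe 1: V = 2.669 m/s, Re = 4.78×10^5, ε/D = 0.00114, f = 0.02097, h_1 = f(L/D)V²/2g = 70.07 m
Pipe 2: V = 0.6597 m/s, Re = 2.37×10^5, ε/D = 7.75×10^-4, f = 0.02002, h_2 = f(L/D)V²/2g = 0.4350 m
Series → Q common, losses add: H = Σh = 70.51 m

H ≈ 70.5 m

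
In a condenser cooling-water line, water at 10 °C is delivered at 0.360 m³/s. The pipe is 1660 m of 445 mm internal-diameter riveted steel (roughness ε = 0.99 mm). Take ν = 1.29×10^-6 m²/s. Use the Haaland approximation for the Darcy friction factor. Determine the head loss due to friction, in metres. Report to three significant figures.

V = 4Q/(πD²) = 4·0.360/(π·0.445²) = 2.315 m/s
Re = VD/ν = 2.315·0.445/1.29×10^-6 = 7.98×10^5 → turbulent
ε/D = 0.99/445 = 0.00222
Haaland: f = 0.02433
h_f = f(L/D)V²/(2g) = 0.02433·(1660/0.445)·2.315²/(2·9.81) = 24.79 m

h_f ≈ 24.8 m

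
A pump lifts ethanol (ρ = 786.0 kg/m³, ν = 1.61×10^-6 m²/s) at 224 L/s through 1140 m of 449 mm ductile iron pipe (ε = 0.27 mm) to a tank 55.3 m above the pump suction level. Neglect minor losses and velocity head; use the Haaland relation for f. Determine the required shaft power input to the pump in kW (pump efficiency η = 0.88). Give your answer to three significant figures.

V = 4Q/(πD²) = 1.415 m/s; Re = 3.95×10^5; ε/D = 6.01×10^-4; f = 0.01838
h_f = f(L/D)V²/2g = 4.759 m
Total head H = z + h_f = 55.3 + 4.759 = 60.06 m
P_hyd = ρgQH = 786.0·9.81·0.224·60.06 = 103.7 kW
P_shaft = P_hyd/η = 103.7/0.88 = 117.9 kW

P_shaft ≈ 118 kW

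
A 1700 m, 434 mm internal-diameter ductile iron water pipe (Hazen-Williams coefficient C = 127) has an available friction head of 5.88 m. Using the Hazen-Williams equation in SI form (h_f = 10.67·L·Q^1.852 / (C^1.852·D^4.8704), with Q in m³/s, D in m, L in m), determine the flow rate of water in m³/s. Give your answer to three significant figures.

Rearranging: Q = [h_f·C^1.852·D^4.8704 / (10.67·L)]^(1/1.852)
Q = [5.88·127^1.852·0.434^4.8704 / (10.67·1700)]^0.540 = 0.1847 m³/s

Q ≈ 0.185 m³/s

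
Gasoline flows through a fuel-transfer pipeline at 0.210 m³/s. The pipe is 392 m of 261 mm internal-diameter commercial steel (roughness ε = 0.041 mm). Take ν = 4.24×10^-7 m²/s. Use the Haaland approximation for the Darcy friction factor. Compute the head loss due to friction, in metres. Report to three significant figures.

h_f ≈ 16.0 m

V = 4Q/(πD²) = 4·0.210/(π·0.261²) = 3.925 m/s
Re = VD/ν = 3.925·0.261/4.24×10^-7 = 2.42×10^6 → turbulent
ε/D = 0.041/261 = 1.57×10^-4
Haaland: f = 0.01355
h_f = f(L/D)V²/(2g) = 0.01355·(392/0.261)·3.925²/(2·9.81) = 15.98 m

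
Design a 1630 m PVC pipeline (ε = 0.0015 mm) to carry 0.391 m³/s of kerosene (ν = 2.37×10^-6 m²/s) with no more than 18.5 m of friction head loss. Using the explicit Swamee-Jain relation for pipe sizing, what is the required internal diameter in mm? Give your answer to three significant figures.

Swamee-Jain (Type III): D = 0.66·[ε^1.25·(LQ²/(gh_f))^4.75 + ν·Q^9.4·(L/(gh_f))^5.2]^0.04
LQ²/(gh_f) = 1.373; L/(gh_f) = 8.981
Term 1 = ε^1.25·(…)^4.75 = 2.37×10^-7; Term 2 = ν·Q^9.4·(…)^5.2 = 3.15×10^-5
D = 0.66·(2.37×10^-7 + 3.15×10^-5)^0.04 = 0.4361 m = 436 mm
Check: V = 2.62 m/s, Re = 4.82×10^5, f = 0.01323, h_f = 17.3 m ≈ 18.5 m ✓

D ≈ 436 mm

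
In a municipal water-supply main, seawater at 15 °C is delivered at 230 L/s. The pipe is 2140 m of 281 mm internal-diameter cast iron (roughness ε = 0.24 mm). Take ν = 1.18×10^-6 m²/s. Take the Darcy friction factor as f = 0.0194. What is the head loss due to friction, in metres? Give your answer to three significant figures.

V = 4Q/(πD²) = 4·0.230/(π·0.281²) = 3.709 m/s
h_f = f(L/D)V²/(2g) = 0.01940·(2140/0.281)·3.709²/(2·9.81) = 103.6 m

h_f ≈ 104 m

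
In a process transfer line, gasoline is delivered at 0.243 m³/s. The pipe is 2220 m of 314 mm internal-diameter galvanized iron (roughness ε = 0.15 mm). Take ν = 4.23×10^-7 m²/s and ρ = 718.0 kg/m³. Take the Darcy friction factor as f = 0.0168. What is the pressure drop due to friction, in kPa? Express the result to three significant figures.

Δp ≈ 420 kPa

V = 4Q/(πD²) = 4·0.243/(π·0.314²) = 3.138 m/s
h_f = f(L/D)V²/(2g) = 0.01680·(2220/0.314)·3.138²/(2·9.81) = 59.61 m
Δp = ρg·h_f = 718.0·9.81·59.61 = 419.9 kPa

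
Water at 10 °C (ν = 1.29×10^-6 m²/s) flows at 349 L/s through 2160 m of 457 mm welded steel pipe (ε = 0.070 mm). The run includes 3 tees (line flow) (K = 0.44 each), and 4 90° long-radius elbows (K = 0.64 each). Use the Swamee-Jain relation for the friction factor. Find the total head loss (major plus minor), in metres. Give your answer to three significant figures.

V = 4Q/(πD²) = 2.128 m/s; V²/2g = 0.2307 m
Re = 7.54×10^5, ε/D = 1.53×10^-4 → f = 0.01452 (Swamee-Jain)
Major: h_f = f(L/D)·V²/2g = 0.01452·4726·0.2307 = 15.83 m
Minor: ΣK = 3.88; h_m = ΣK·V²/2g = 0.8952 m
Total H_L = 15.83 + 0.8952 = 16.73 m

H_L ≈ 16.7 m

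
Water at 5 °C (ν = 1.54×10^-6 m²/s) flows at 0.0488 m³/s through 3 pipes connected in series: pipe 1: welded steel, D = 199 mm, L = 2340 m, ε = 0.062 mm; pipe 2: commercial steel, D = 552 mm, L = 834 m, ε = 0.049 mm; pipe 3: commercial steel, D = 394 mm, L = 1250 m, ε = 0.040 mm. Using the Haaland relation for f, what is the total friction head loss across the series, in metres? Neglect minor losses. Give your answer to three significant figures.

H ≈ 26.4 m

Pipe 1: V = 1.569 m/s, Re = 2.03×10^5, ε/D = 3.12×10^-4, f = 0.01755, h_1 = f(L/D)V²/2g = 25.89 m
Pipe 2: V = 0.2039 m/s, Re = 7.31×10^4, ε/D = 8.88×10^-5, f = 0.01937, h_2 = f(L/D)V²/2g = 0.06201 m
Pipe 3: V = 0.4003 m/s, Re = 1.02×10^5, ε/D = 1.02×10^-4, f = 0.01819, h_3 = f(L/D)V²/2g = 0.4712 m
Series → Q common, losses add: H = Σh = 26.43 m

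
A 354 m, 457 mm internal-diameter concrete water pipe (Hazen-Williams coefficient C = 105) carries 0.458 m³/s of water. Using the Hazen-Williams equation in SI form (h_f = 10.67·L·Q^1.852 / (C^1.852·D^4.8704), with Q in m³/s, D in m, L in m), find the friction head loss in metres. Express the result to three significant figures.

h_f ≈ 7.28 m

h_f = 10.67·354·0.458^1.852 / (105^1.852·0.457^4.8704) = 7.281 m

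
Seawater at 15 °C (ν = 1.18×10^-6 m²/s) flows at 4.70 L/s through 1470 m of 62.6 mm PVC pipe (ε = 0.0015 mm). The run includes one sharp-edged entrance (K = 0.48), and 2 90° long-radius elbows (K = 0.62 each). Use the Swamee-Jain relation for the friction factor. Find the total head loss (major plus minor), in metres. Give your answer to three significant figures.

H_L ≈ 52.7 m

V = 4Q/(πD²) = 1.527 m/s; V²/2g = 0.1189 m
Re = 8.10×10^4, ε/D = 2.40×10^-5 → f = 0.01880 (Swamee-Jain)
Major: h_f = f(L/D)·V²/2g = 0.01880·23482·0.1189 = 52.48 m
Minor: ΣK = 1.72; h_m = ΣK·V²/2g = 0.2044 m
Total H_L = 52.48 + 0.2044 = 52.69 m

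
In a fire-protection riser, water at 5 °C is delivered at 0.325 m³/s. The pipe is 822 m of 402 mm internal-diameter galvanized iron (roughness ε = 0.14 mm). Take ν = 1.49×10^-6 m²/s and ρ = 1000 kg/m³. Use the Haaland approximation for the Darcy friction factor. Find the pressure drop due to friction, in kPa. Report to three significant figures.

Δp ≈ 109 kPa

V = 4Q/(πD²) = 4·0.325/(π·0.402²) = 2.561 m/s
Re = VD/ν = 2.561·0.402/1.49×10^-6 = 6.91×10^5 → turbulent
ε/D = 0.14/402 = 3.48×10^-4
Haaland: f = 0.01626
h_f = f(L/D)V²/(2g) = 0.01626·(822/0.402)·2.561²/(2·9.81) = 11.11 m
Δp = ρg·h_f = 1000·9.81·11.11 = 109.0 kPa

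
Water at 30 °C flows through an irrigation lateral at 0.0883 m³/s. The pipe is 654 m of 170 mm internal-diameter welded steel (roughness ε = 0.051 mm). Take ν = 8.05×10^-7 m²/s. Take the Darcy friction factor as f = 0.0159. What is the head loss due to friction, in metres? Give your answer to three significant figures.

V = 4Q/(πD²) = 4·0.0883/(π·0.170²) = 3.890 m/s
h_f = f(L/D)V²/(2g) = 0.01590·(654/0.170)·3.890²/(2·9.81) = 47.18 m

h_f ≈ 47.2 m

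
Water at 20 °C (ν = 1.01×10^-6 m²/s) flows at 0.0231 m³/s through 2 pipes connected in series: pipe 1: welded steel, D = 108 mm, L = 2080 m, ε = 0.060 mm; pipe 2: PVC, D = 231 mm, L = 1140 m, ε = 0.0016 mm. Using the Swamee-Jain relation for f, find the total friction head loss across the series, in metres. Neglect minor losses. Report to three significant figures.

H ≈ 119 m

Pipe 1: V = 2.522 m/s, Re = 2.70×10^5, ε/D = 5.56×10^-4, f = 0.01878, h_1 = f(L/D)V²/2g = 117.2 m
Pipe 2: V = 0.5512 m/s, Re = 1.26×10^5, ε/D = 6.93×10^-6, f = 0.01708, h_2 = f(L/D)V²/2g = 1.305 m
Series → Q common, losses add: H = Σh = 118.5 m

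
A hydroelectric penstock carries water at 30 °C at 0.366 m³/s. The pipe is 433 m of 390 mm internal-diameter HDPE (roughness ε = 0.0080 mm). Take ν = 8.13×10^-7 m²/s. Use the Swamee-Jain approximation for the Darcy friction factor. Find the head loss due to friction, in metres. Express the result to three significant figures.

V = 4Q/(πD²) = 4·0.366/(π·0.390²) = 3.064 m/s
Re = VD/ν = 3.064·0.390/8.13×10^-7 = 1.47×10^6 → turbulent
ε/D = 0.0080/390 = 2.05×10^-5
Swamee-Jain: f = 0.01150
h_f = f(L/D)V²/(2g) = 0.01150·(433/0.390)·3.064²/(2·9.81) = 6.106 m

h_f ≈ 6.11 m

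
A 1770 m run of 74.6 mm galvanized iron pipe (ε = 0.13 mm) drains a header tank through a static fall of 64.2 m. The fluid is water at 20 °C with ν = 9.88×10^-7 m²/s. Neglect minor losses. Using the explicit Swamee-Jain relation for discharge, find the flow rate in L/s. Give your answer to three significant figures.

Q ≈ 6.47 L/s

Swamee-Jain (Type II): Q = -0.965·√(gD⁵h_f/L)·ln[ε/(3.7D) + √(3.17ν²L/(gD³h_f))]
√(gD⁵h_f/L) = √(9.81·0.0746⁵·64.2/1770) = 9.067×10^-4
ε/(3.7D) = 4.71×10^-4; √(3.17ν²L/(gD³h_f)) = 1.45×10^-4
Q = -0.965·9.067×10^-4·ln(6.157×10^-4) = 0.006468 m³/s
Check: V = 1.48 m/s, Re = 1.12×10^5, f = 0.02446, h_f = 64.8 m ≈ 64.2 m ✓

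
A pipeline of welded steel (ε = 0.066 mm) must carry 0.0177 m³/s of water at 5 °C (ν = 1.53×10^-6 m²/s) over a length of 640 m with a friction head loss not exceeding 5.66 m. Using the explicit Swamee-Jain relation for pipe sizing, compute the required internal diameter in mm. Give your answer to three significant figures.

D ≈ 144 mm

Swamee-Jain (Type III): D = 0.66·[ε^1.25·(LQ²/(gh_f))^4.75 + ν·Q^9.4·(L/(gh_f))^5.2]^0.04
LQ²/(gh_f) = 0.003611; L/(gh_f) = 11.53
Term 1 = ε^1.25·(…)^4.75 = 1.49×10^-17; Term 2 = ν·Q^9.4·(…)^5.2 = 1.72×10^-17
D = 0.66·(1.49×10^-17 + 1.72×10^-17)^0.04 = 0.1445 m = 144 mm
Check: V = 1.08 m/s, Re = 1.02×10^5, f = 0.02017, h_f = 5.31 m ≈ 5.66 m ✓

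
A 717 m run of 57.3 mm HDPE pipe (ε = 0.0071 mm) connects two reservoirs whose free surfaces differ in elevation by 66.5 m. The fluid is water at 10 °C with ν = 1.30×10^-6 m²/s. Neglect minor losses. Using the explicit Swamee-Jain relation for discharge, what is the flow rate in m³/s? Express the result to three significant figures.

Swamee-Jain (Type II): Q = -0.965·√(gD⁵h_f/L)·ln[ε/(3.7D) + √(3.17ν²L/(gD³h_f))]
√(gD⁵h_f/L) = √(9.81·0.0573⁵·66.5/717) = 7.497×10^-4
ε/(3.7D) = 3.35×10^-5; √(3.17ν²L/(gD³h_f)) = 1.77×10^-4
Q = -0.965·7.497×10^-4·ln(2.104×10^-4) = 0.006125 m³/s
Check: V = 2.38 m/s, Re = 1.05×10^5, f = 0.01843, h_f = 66.3 m ≈ 66.5 m ✓

Q ≈ 0.00612 m³/s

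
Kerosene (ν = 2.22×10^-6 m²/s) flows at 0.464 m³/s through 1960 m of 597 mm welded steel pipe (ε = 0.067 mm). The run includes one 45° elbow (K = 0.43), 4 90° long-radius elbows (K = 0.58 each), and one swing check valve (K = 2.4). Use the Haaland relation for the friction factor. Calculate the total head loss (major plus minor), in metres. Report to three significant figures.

V = 4Q/(πD²) = 1.658 m/s; V²/2g = 0.1400 m
Re = 4.46×10^5, ε/D = 1.12×10^-4 → f = 0.01459 (Haaland)
Major: h_f = f(L/D)·V²/2g = 0.01459·3283·0.1400 = 6.707 m
Minor: ΣK = 5.15; h_m = ΣK·V²/2g = 0.7212 m
Total H_L = 6.707 + 0.7212 = 7.428 m

H_L ≈ 7.43 m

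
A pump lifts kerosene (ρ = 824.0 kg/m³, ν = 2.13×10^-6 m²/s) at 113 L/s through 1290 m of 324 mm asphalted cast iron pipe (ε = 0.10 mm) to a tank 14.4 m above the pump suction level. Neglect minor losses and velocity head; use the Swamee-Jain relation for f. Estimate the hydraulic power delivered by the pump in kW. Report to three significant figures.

P_hyd ≈ 19.3 kW

V = 4Q/(πD²) = 1.371 m/s; Re = 2.08×10^5; ε/D = 3.09×10^-4; f = 0.01776
h_f = f(L/D)V²/2g = 6.770 m
Total head H = z + h_f = 14.4 + 6.770 = 21.17 m
P_hyd = ρgQH = 824.0·9.81·0.113·21.17 = 19.34 kW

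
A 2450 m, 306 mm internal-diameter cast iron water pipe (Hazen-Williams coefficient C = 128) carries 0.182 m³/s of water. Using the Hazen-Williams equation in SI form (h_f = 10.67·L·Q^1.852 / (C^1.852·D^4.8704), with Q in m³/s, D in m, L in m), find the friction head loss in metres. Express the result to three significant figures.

h_f ≈ 44.6 m

h_f = 10.67·2450·0.182^1.852 / (128^1.852·0.306^4.8704) = 44.58 m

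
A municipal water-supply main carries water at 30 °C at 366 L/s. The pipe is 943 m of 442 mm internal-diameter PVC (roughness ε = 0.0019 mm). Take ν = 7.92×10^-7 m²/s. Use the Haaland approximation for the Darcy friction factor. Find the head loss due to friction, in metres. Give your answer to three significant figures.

V = 4Q/(πD²) = 4·0.366/(π·0.442²) = 2.385 m/s
Re = VD/ν = 2.385·0.442/7.92×10^-7 = 1.33×10^6 → turbulent
ε/D = 0.0019/442 = 4.30×10^-6
Haaland: f = 0.01114
h_f = f(L/D)V²/(2g) = 0.01114·(943/0.442)·2.385²/(2·9.81) = 6.891 m

h_f ≈ 6.89 m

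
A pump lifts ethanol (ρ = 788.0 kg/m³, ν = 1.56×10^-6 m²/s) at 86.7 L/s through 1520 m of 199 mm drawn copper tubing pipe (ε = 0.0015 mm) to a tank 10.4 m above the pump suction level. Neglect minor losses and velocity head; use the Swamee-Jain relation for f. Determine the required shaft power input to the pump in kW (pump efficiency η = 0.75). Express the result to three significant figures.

P_shaft ≈ 47.2 kW

V = 4Q/(πD²) = 2.788 m/s; Re = 3.56×10^5; ε/D = 7.54×10^-6; f = 0.01403
h_f = f(L/D)V²/2g = 42.43 m
Total head H = z + h_f = 10.4 + 42.43 = 52.83 m
P_hyd = ρgQH = 788.0·9.81·0.0867·52.83 = 35.41 kW
P_shaft = P_hyd/η = 35.41/0.75 = 47.21 kW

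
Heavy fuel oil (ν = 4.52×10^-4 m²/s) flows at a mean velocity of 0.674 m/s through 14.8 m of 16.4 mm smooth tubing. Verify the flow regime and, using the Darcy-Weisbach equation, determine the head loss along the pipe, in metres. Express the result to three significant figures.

Re = VD/ν = 0.674·0.01640/4.52×10^-4 = 24.5 → laminar (Re < 2300)
f = 64/Re = 2.617
h_f = f(L/D)V²/(2g) = 2.617·(14.8/0.01640)·0.674²/(2·9.81) = 54.68 m

h_f ≈ 54.7 m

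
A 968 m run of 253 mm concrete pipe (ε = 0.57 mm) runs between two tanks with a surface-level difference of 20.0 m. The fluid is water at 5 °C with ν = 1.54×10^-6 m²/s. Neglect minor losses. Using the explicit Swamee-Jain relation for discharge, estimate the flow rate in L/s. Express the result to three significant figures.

Swamee-Jain (Type II): Q = -0.965·√(gD⁵h_f/L)·ln[ε/(3.7D) + √(3.17ν²L/(gD³h_f))]
√(gD⁵h_f/L) = √(9.81·0.253⁵·20.0/968) = 0.01449
ε/(3.7D) = 6.09×10^-4; √(3.17ν²L/(gD³h_f)) = 4.79×10^-5
Q = -0.965·0.01449·ln(6.568×10^-4) = 0.1025 m³/s
Check: V = 2.04 m/s, Re = 3.35×10^5, f = 0.02482, h_f = 20.1 m ≈ 20.0 m ✓

Q ≈ 103 L/s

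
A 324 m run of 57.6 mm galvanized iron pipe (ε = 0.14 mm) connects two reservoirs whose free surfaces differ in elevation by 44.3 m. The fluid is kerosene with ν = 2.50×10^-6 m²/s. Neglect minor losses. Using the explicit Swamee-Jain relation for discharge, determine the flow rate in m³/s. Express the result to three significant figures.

Q ≈ 0.00621 m³/s

Swamee-Jain (Type II): Q = -0.965·√(gD⁵h_f/L)·ln[ε/(3.7D) + √(3.17ν²L/(gD³h_f))]
√(gD⁵h_f/L) = √(9.81·0.0576⁵·44.3/324) = 9.222×10^-4
ε/(3.7D) = 6.57×10^-4; √(3.17ν²L/(gD³h_f)) = 2.78×10^-4
Q = -0.965·9.222×10^-4·ln(9.349×10^-4) = 0.006207 m³/s
Check: V = 2.38 m/s, Re = 5.49×10^4, f = 0.02752, h_f = 44.8 m ≈ 44.3 m ✓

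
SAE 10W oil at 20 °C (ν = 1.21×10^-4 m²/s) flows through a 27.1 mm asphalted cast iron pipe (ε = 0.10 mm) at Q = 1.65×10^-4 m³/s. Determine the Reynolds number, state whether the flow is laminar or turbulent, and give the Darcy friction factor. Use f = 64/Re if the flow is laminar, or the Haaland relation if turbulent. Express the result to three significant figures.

Re ≈ 64.1; laminar; f = 64/Re ≈ 0.999

V = 4Q/(πD²) = 0.2861 m/s
Re = VD/ν = 0.2861·0.0271/1.21×10^-4 = 64.1
Re < 2300 → laminar → f = 64/Re = 0.9989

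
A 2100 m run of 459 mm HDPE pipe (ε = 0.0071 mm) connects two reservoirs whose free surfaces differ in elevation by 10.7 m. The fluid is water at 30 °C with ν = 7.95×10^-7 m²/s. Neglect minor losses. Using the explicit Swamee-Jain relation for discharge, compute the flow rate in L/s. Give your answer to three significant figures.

Swamee-Jain (Type II): Q = -0.965·√(gD⁵h_f/L)·ln[ε/(3.7D) + √(3.17ν²L/(gD³h_f))]
√(gD⁵h_f/L) = √(9.81·0.459⁵·10.7/2100) = 0.03191
ε/(3.7D) = 4.18×10^-6; √(3.17ν²L/(gD³h_f)) = 2.04×10^-5
Q = -0.965·0.03191·ln(2.454×10^-5) = 0.3269 m³/s
Check: V = 1.98 m/s, Re = 1.14×10^6, f = 0.01176, h_f = 10.7 m ≈ 10.7 m ✓

Q ≈ 327 L/s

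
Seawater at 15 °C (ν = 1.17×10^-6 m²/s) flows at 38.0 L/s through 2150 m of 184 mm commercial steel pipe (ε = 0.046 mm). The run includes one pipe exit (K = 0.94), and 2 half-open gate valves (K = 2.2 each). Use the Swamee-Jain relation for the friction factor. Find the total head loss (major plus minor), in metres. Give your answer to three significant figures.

V = 4Q/(πD²) = 1.429 m/s; V²/2g = 0.1041 m
Re = 2.25×10^5, ε/D = 2.50×10^-4 → f = 0.01723 (Swamee-Jain)
Major: h_f = f(L/D)·V²/2g = 0.01723·11685·0.1041 = 20.96 m
Minor: ΣK = 5.34; h_m = ΣK·V²/2g = 0.5559 m
Total H_L = 20.96 + 0.5559 = 21.51 m

H_L ≈ 21.5 m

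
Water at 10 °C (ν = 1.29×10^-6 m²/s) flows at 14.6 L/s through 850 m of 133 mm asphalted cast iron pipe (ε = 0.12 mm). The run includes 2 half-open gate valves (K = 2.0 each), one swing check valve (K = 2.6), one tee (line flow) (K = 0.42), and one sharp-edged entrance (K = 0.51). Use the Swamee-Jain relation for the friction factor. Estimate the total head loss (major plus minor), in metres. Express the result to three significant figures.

V = 4Q/(πD²) = 1.051 m/s; V²/2g = 0.05629 m
Re = 1.08×10^5, ε/D = 9.02×10^-4 → f = 0.02183 (Swamee-Jain)
Major: h_f = f(L/D)·V²/2g = 0.02183·6391·0.05629 = 7.852 m
Minor: ΣK = 7.53; h_m = ΣK·V²/2g = 0.4239 m
Total H_L = 7.852 + 0.4239 = 8.276 m

H_L ≈ 8.28 m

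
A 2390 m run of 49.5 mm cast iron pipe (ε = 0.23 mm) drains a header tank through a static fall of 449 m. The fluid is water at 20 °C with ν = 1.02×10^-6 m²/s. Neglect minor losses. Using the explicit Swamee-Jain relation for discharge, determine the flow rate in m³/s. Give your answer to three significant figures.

Q ≈ 0.00470 m³/s

Swamee-Jain (Type II): Q = -0.965·√(gD⁵h_f/L)·ln[ε/(3.7D) + √(3.17ν²L/(gD³h_f))]
√(gD⁵h_f/L) = √(9.81·0.0495⁵·449/2390) = 7.401×10^-4
ε/(3.7D) = 0.00126; √(3.17ν²L/(gD³h_f)) = 1.21×10^-4
Q = -0.965·7.401×10^-4·ln(0.001377) = 0.004705 m³/s
Check: V = 2.44 m/s, Re = 1.19×10^5, f = 0.03077, h_f = 453 m ≈ 449 m ✓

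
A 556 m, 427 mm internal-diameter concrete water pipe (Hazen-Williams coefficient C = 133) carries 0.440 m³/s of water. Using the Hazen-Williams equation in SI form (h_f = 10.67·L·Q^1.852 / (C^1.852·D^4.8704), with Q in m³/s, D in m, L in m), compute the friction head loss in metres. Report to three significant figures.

h_f = 10.67·556·0.440^1.852 / (133^1.852·0.427^4.8704) = 9.539 m

h_f ≈ 9.54 m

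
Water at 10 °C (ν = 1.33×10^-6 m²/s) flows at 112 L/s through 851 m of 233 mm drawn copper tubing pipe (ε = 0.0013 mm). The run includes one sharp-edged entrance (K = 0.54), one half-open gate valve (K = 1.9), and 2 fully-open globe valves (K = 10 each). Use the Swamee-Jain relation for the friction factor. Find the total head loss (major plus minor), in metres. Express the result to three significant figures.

V = 4Q/(πD²) = 2.627 m/s; V²/2g = 0.3517 m
Re = 4.60×10^5, ε/D = 5.58×10^-6 → f = 0.01337 (Swamee-Jain)
Major: h_f = f(L/D)·V²/2g = 0.01337·3652·0.3517 = 17.18 m
Minor: ΣK = 22.4; h_m = ΣK·V²/2g = 7.891 m
Total H_L = 17.18 + 7.891 = 25.07 m

H_L ≈ 25.1 m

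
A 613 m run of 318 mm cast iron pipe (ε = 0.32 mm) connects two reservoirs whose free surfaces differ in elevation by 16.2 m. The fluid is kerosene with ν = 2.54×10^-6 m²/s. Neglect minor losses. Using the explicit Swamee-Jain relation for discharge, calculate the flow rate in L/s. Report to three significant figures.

Swamee-Jain (Type II): Q = -0.965·√(gD⁵h_f/L)·ln[ε/(3.7D) + √(3.17ν²L/(gD³h_f))]
√(gD⁵h_f/L) = √(9.81·0.318⁵·16.2/613) = 0.02904
ε/(3.7D) = 2.72×10^-4; √(3.17ν²L/(gD³h_f)) = 4.95×10^-5
Q = -0.965·0.02904·ln(3.215×10^-4) = 0.2253 m³/s
Check: V = 2.84 m/s, Re = 3.55×10^5, f = 0.02063, h_f = 16.3 m ≈ 16.2 m ✓

Q ≈ 225 L/s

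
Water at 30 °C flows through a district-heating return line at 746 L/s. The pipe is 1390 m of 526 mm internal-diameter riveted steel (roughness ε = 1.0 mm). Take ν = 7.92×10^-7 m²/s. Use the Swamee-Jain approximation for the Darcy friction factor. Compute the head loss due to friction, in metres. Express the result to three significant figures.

h_f ≈ 36.9 m

V = 4Q/(πD²) = 4·0.746/(π·0.526²) = 3.433 m/s
Re = VD/ν = 3.433·0.526/7.92×10^-7 = 2.28×10^6 → turbulent
ε/D = 1.0/526 = 0.00190
Swamee-Jain: f = 0.02324
h_f = f(L/D)V²/(2g) = 0.02324·(1390/0.526)·3.433²/(2·9.81) = 36.89 m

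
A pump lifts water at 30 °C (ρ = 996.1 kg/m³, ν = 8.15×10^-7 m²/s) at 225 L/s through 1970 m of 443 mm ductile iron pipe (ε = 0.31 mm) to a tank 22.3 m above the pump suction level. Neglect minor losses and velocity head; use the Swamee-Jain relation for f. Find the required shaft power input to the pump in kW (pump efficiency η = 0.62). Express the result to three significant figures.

P_shaft ≈ 111 kW

V = 4Q/(πD²) = 1.460 m/s; Re = 7.93×10^5; ε/D = 7.00×10^-4; f = 0.01863
h_f = f(L/D)V²/2g = 8.999 m
Total head H = z + h_f = 22.3 + 8.999 = 31.30 m
P_hyd = ρgQH = 996.1·9.81·0.225·31.30 = 68.82 kW
P_shaft = P_hyd/η = 68.82/0.62 = 111.0 kW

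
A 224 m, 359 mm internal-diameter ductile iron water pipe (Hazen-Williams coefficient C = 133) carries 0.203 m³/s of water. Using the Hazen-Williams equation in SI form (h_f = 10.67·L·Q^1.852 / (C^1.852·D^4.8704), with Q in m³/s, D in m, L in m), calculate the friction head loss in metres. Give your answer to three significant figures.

h_f = 10.67·224·0.203^1.852 / (133^1.852·0.359^4.8704) = 2.135 m

h_f ≈ 2.13 m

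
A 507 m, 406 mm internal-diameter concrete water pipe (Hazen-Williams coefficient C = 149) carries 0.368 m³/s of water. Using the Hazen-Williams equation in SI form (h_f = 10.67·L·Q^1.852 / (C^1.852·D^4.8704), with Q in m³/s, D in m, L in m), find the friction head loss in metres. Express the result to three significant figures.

h_f = 10.67·507·0.368^1.852 / (149^1.852·0.406^4.8704) = 6.472 m

h_f ≈ 6.47 m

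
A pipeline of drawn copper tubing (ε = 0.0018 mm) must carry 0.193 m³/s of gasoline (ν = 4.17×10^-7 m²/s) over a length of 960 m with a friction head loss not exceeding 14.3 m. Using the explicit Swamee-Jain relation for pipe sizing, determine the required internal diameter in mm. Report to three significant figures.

D ≈ 295 mm

Swamee-Jain (Type III): D = 0.66·[ε^1.25·(LQ²/(gh_f))^4.75 + ν·Q^9.4·(L/(gh_f))^5.2]^0.04
LQ²/(gh_f) = 0.2549; L/(gh_f) = 6.843
Term 1 = ε^1.25·(…)^4.75 = 9.99×10^-11; Term 2 = ν·Q^9.4·(…)^5.2 = 1.77×10^-9
D = 0.66·(9.99×10^-11 + 1.77×10^-9)^0.04 = 0.2954 m = 295 mm
Check: V = 2.82 m/s, Re = 1.99×10^6, f = 0.01060, h_f = 13.9 m ≈ 14.3 m ✓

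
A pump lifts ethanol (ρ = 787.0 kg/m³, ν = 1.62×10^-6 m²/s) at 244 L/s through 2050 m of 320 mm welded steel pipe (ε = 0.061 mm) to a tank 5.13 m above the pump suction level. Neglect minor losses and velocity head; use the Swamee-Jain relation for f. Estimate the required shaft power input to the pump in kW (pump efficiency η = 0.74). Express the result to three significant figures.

P_shaft ≈ 129 kW

V = 4Q/(πD²) = 3.034 m/s; Re = 5.99×10^5; ε/D = 1.91×10^-4; f = 0.01519
h_f = f(L/D)V²/2g = 45.65 m
Total head H = z + h_f = 5.13 + 45.65 = 50.78 m
P_hyd = ρgQH = 787.0·9.81·0.244·50.78 = 95.67 kW
P_shaft = P_hyd/η = 95.67/0.74 = 129.3 kW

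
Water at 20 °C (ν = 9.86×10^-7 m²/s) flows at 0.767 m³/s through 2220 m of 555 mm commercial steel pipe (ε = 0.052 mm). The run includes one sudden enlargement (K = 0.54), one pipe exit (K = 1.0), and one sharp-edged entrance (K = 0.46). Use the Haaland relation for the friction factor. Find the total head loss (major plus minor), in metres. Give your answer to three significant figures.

H_L ≈ 27.1 m

V = 4Q/(πD²) = 3.170 m/s; V²/2g = 0.5123 m
Re = 1.78×10^6, ε/D = 9.37×10^-5 → f = 0.01270 (Haaland)
Major: h_f = f(L/D)·V²/2g = 0.01270·4000·0.5123 = 26.03 m
Minor: ΣK = 2.00; h_m = ΣK·V²/2g = 1.025 m
Total H_L = 26.03 + 1.025 = 27.06 m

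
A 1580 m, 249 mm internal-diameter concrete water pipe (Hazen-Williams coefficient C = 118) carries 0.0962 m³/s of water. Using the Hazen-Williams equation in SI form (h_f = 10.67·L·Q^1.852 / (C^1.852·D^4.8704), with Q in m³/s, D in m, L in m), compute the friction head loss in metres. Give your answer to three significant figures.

h_f = 10.67·1580·0.0962^1.852 / (118^1.852·0.249^4.8704) = 28.01 m

h_f ≈ 28.0 m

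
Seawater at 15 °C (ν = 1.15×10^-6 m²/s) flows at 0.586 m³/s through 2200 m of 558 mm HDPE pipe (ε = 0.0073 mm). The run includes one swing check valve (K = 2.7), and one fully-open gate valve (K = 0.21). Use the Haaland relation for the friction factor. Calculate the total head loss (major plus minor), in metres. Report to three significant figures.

H_L ≈ 14.2 m

V = 4Q/(πD²) = 2.396 m/s; V²/2g = 0.2927 m
Re = 1.16×10^6, ε/D = 1.31×10^-5 → f = 0.01156 (Haaland)
Major: h_f = f(L/D)·V²/2g = 0.01156·3943·0.2927 = 13.34 m
Minor: ΣK = 2.91; h_m = ΣK·V²/2g = 0.8517 m
Total H_L = 13.34 + 0.8517 = 14.20 m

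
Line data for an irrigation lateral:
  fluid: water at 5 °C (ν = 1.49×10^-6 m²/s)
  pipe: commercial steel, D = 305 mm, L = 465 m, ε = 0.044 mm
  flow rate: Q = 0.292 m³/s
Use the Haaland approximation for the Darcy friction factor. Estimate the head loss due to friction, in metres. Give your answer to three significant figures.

h_f ≈ 17.5 m

V = 4Q/(πD²) = 4·0.292/(π·0.305²) = 3.997 m/s
Re = VD/ν = 3.997·0.305/1.49×10^-6 = 8.18×10^5 → turbulent
ε/D = 0.044/305 = 1.44×10^-4
Haaland: f = 0.01413
h_f = f(L/D)V²/(2g) = 0.01413·(465/0.305)·3.997²/(2·9.81) = 17.54 m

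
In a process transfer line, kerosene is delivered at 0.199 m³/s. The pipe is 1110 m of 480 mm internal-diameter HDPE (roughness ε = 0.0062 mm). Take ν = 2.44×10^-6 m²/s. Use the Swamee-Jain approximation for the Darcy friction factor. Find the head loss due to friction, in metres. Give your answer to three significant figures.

V = 4Q/(πD²) = 4·0.199/(π·0.480²) = 1.100 m/s
Re = VD/ν = 1.100·0.480/2.44×10^-6 = 2.16×10^5 → turbulent
ε/D = 0.0062/480 = 1.29×10^-5
Swamee-Jain: f = 0.01542
h_f = f(L/D)V²/(2g) = 0.01542·(1110/0.480)·1.100²/(2·9.81) = 2.198 m

h_f ≈ 2.20 m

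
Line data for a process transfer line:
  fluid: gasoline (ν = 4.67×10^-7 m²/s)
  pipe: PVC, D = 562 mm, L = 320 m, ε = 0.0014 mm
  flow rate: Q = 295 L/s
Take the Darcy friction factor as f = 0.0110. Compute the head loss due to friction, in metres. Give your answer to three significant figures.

h_f ≈ 0.451 m

V = 4Q/(πD²) = 4·0.295/(π·0.562²) = 1.189 m/s
h_f = f(L/D)V²/(2g) = 0.01100·(320/0.562)·1.189²/(2·9.81) = 0.4515 m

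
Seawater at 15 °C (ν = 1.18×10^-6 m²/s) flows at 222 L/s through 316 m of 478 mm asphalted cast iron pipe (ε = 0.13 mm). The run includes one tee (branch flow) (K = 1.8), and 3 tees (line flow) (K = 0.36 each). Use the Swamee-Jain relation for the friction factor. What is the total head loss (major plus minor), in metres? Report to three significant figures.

H_L ≈ 1.06 m

V = 4Q/(πD²) = 1.237 m/s; V²/2g = 0.07800 m
Re = 5.01×10^5, ε/D = 2.72×10^-4 → f = 0.01614 (Swamee-Jain)
Major: h_f = f(L/D)·V²/2g = 0.01614·661.1·0.07800 = 0.8324 m
Minor: ΣK = 2.88; h_m = ΣK·V²/2g = 0.2247 m
Total H_L = 0.8324 + 0.2247 = 1.057 m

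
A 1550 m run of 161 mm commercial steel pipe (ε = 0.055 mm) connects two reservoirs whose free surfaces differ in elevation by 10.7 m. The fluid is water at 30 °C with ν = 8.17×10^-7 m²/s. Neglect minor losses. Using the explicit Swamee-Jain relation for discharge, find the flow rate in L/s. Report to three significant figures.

Swamee-Jain (Type II): Q = -0.965·√(gD⁵h_f/L)·ln[ε/(3.7D) + √(3.17ν²L/(gD³h_f))]
√(gD⁵h_f/L) = √(9.81·0.161⁵·10.7/1550) = 0.002707
ε/(3.7D) = 9.23×10^-5; √(3.17ν²L/(gD³h_f)) = 8.65×10^-5
Q = -0.965·0.002707·ln(1.789×10^-4) = 0.02254 m³/s
Check: V = 1.11 m/s, Re = 2.18×10^5, f = 0.01788, h_f = 10.8 m ≈ 10.7 m ✓

Q ≈ 22.5 L/s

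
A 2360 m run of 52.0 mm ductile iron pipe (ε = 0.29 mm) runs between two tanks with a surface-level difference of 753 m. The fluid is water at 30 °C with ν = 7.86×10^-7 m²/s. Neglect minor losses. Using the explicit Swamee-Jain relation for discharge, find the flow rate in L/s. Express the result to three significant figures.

Q ≈ 6.79 L/s

Swamee-Jain (Type II): Q = -0.965·√(gD⁵h_f/L)·ln[ε/(3.7D) + √(3.17ν²L/(gD³h_f))]
√(gD⁵h_f/L) = √(9.81·0.0520⁵·753/2360) = 0.001091
ε/(3.7D) = 0.00151; √(3.17ν²L/(gD³h_f)) = 6.67×10^-5
Q = -0.965·0.001091·ln(0.001574) = 0.006794 m³/s
Check: V = 3.20 m/s, Re = 2.12×10^5, f = 0.03198, h_f = 757 m ≈ 753 m ✓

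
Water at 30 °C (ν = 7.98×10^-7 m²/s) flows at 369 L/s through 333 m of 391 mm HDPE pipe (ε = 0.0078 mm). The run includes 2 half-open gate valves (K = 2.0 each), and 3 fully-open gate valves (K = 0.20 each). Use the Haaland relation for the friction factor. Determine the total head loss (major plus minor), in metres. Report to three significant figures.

V = 4Q/(πD²) = 3.073 m/s; V²/2g = 0.4814 m
Re = 1.51×10^6, ε/D = 1.99×10^-5 → f = 0.01132 (Haaland)
Major: h_f = f(L/D)·V²/2g = 0.01132·851.7·0.4814 = 4.641 m
Minor: ΣK = 4.60; h_m = ΣK·V²/2g = 2.214 m
Total H_L = 4.641 + 2.214 = 6.855 m

H_L ≈ 6.85 m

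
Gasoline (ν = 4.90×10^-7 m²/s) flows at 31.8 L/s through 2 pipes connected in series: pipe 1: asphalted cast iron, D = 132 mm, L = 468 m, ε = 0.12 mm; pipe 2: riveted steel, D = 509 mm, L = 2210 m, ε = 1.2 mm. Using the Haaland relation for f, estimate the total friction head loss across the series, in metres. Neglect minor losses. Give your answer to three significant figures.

Pipe 1: V = 2.324 m/s, Re = 6.26×10^5, ε/D = 9.09×10^-4, f = 0.01968, h_1 = f(L/D)V²/2g = 19.20 m
Pipe 2: V = 0.1563 m/s, Re = 1.62×10^5, ε/D = 0.00236, f = 0.02539, h_2 = f(L/D)V²/2g = 0.1372 m
Series → Q common, losses add: H = Σh = 19.34 m

H ≈ 19.3 m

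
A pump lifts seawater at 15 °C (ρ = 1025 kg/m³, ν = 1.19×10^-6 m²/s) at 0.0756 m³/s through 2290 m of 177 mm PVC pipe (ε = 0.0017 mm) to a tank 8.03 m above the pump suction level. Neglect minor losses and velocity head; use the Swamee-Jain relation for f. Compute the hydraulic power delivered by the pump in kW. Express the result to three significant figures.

V = 4Q/(πD²) = 3.072 m/s; Re = 4.57×10^5; ε/D = 9.60×10^-6; f = 0.01345
h_f = f(L/D)V²/2g = 83.73 m
Total head H = z + h_f = 8.03 + 83.73 = 91.76 m
P_hyd = ρgQH = 1025·9.81·0.0756·91.76 = 69.75 kW

P_hyd ≈ 69.8 kW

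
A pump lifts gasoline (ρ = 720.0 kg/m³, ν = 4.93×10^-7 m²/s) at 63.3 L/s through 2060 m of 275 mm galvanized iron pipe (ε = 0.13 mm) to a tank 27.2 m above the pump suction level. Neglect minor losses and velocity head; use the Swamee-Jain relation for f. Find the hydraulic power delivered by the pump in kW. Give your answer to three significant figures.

P_hyd ≈ 15.5 kW

V = 4Q/(πD²) = 1.066 m/s; Re = 5.94×10^5; ε/D = 4.73×10^-4; f = 0.01746
h_f = f(L/D)V²/2g = 7.569 m
Total head H = z + h_f = 27.2 + 7.569 = 34.77 m
P_hyd = ρgQH = 720.0·9.81·0.0633·34.77 = 15.55 kW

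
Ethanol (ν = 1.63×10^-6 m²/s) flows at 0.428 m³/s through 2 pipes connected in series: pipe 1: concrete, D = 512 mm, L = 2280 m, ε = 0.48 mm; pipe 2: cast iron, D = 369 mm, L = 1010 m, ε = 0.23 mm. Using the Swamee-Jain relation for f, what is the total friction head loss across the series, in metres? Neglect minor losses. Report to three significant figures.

Pipe 1: V = 2.079 m/s, Re = 6.53×10^5, ε/D = 9.37×10^-4, f = 0.01992, h_1 = f(L/D)V²/2g = 19.54 m
Pipe 2: V = 4.002 m/s, Re = 9.06×10^5, ε/D = 6.23×10^-4, f = 0.01813, h_2 = f(L/D)V²/2g = 40.51 m
Series → Q common, losses add: H = Σh = 60.05 m

H ≈ 60.1 m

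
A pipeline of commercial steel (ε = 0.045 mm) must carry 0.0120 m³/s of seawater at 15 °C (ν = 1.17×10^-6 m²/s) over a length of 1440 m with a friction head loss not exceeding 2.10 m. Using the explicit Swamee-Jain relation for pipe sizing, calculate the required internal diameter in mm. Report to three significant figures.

Swamee-Jain (Type III): D = 0.66·[ε^1.25·(LQ²/(gh_f))^4.75 + ν·Q^9.4·(L/(gh_f))^5.2]^0.04
LQ²/(gh_f) = 0.01007; L/(gh_f) = 69.90
Term 1 = ε^1.25·(…)^4.75 = 1.20×10^-15; Term 2 = ν·Q^9.4·(…)^5.2 = 4.02×10^-15
D = 0.66·(1.20×10^-15 + 4.02×10^-15)^0.04 = 0.1771 m = 177 mm
Check: V = 0.487 m/s, Re = 7.37×10^4, f = 0.02027, h_f = 1.99 m ≈ 2.10 m ✓

D ≈ 177 mm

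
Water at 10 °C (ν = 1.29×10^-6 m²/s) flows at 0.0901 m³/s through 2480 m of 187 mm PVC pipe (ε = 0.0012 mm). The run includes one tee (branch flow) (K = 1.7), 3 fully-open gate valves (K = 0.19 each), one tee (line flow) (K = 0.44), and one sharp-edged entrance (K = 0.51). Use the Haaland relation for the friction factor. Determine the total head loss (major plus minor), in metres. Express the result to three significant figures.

V = 4Q/(πD²) = 3.281 m/s; V²/2g = 0.5485 m
Re = 4.76×10^5, ε/D = 6.42×10^-6 → f = 0.01325 (Haaland)
Major: h_f = f(L/D)·V²/2g = 0.01325·13262·0.5485 = 96.39 m
Minor: ΣK = 3.22; h_m = ΣK·V²/2g = 1.766 m
Total H_L = 96.39 + 1.766 = 98.15 m

H_L ≈ 98.2 m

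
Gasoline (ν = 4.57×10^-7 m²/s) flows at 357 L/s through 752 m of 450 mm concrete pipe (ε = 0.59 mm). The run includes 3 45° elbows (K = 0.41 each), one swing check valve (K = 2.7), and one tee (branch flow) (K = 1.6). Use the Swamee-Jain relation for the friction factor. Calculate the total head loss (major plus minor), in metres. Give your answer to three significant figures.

V = 4Q/(πD²) = 2.245 m/s; V²/2g = 0.2568 m
Re = 2.21×10^6, ε/D = 0.00131 → f = 0.02116 (Swamee-Jain)
Major: h_f = f(L/D)·V²/2g = 0.02116·1671·0.2568 = 9.082 m
Minor: ΣK = 5.53; h_m = ΣK·V²/2g = 1.420 m
Total H_L = 9.082 + 1.420 = 10.50 m

H_L ≈ 10.5 m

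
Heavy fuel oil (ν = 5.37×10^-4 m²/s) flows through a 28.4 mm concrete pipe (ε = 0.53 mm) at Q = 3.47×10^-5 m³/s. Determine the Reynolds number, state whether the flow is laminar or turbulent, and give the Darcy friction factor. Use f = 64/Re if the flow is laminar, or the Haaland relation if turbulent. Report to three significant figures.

Re ≈ 2.90; laminar; f = 64/Re ≈ 22.1

V = 4Q/(πD²) = 0.05478 m/s
Re = VD/ν = 0.05478·0.0284/5.37×10^-4 = 2.90
Re < 2300 → laminar → f = 64/Re = 22.09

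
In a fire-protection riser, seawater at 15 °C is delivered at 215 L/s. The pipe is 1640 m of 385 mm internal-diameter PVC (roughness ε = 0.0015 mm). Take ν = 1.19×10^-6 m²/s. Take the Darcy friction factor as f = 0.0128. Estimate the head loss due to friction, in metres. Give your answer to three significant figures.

h_f ≈ 9.48 m

V = 4Q/(πD²) = 4·0.215/(π·0.385²) = 1.847 m/s
h_f = f(L/D)V²/(2g) = 0.01280·(1640/0.385)·1.847²/(2·9.81) = 9.479 m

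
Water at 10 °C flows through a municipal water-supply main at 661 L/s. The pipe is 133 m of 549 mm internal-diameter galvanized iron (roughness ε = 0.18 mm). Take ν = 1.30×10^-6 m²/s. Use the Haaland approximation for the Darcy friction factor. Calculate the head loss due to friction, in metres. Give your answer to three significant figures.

h_f ≈ 1.52 m

V = 4Q/(πD²) = 4·0.661/(π·0.549²) = 2.792 m/s
Re = VD/ν = 2.792·0.549/1.30×10^-6 = 1.18×10^6 → turbulent
ε/D = 0.18/549 = 3.28×10^-4
Haaland: f = 0.01576
h_f = f(L/D)V²/(2g) = 0.01576·(133/0.549)·2.792²/(2·9.81) = 1.518 m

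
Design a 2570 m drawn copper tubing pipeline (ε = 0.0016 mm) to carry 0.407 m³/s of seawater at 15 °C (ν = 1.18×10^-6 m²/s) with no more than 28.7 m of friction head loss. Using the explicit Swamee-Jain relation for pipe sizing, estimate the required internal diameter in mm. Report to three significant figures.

Swamee-Jain (Type III): D = 0.66·[ε^1.25·(LQ²/(gh_f))^4.75 + ν·Q^9.4·(L/(gh_f))^5.2]^0.04
LQ²/(gh_f) = 1.512; L/(gh_f) = 9.128
Term 1 = ε^1.25·(…)^4.75 = 4.06×10^-7; Term 2 = ν·Q^9.4·(…)^5.2 = 2.49×10^-5
D = 0.66·(4.06×10^-7 + 2.49×10^-5)^0.04 = 0.4322 m = 432 mm
Check: V = 2.77 m/s, Re = 1.02×10^6, f = 0.01167, h_f = 27.2 m ≈ 28.7 m ✓

D ≈ 432 mm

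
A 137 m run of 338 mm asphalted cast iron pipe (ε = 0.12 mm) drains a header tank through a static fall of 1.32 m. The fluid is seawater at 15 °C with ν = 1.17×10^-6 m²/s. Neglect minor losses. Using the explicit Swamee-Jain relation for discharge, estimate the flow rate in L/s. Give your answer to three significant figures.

Swamee-Jain (Type II): Q = -0.965·√(gD⁵h_f/L)·ln[ε/(3.7D) + √(3.17ν²L/(gD³h_f))]
√(gD⁵h_f/L) = √(9.81·0.338⁵·1.32/137) = 0.02042
ε/(3.7D) = 9.60×10^-5; √(3.17ν²L/(gD³h_f)) = 3.45×10^-5
Q = -0.965·0.02042·ln(1.304×10^-4) = 0.1763 m³/s
Check: V = 1.96 m/s, Re = 5.67×10^5, f = 0.01667, h_f = 1.33 m ≈ 1.32 m ✓

Q ≈ 176 L/s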